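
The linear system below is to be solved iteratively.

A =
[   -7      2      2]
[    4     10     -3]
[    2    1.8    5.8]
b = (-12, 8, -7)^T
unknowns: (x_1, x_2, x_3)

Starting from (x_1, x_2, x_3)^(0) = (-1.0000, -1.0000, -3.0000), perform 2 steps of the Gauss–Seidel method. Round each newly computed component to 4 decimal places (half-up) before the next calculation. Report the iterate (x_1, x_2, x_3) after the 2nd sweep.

Iteration 1:
  x_1 = (-12 - (2)·-1.0000 - (2)·-3.0000) / (-7) = 0.5714
  x_2 = (8 - (4)·0.5714 - (-3)·-3.0000) / (10) = -0.3286
  x_3 = (-7 - (2)·0.5714 - (1.8)·-0.3286) / (5.8) = -1.3020
Iteration 2:
  x_1 = (-12 - (2)·-0.3286 - (2)·-1.3020) / (-7) = 1.2484
  x_2 = (8 - (4)·1.2484 - (-3)·-1.3020) / (10) = -0.0900
  x_3 = (-7 - (2)·1.2484 - (1.8)·-0.0900) / (5.8) = -1.6094

(1.2484, -0.0900, -1.6094)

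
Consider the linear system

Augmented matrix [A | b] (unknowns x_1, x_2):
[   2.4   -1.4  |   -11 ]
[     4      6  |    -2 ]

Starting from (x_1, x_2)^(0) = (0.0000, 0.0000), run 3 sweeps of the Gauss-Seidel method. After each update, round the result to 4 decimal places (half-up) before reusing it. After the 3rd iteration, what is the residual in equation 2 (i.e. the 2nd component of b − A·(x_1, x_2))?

Iteration 1:
  x_1 = (-11 - (-1.4)·0.0000) / (2.4) = -4.5833
  x_2 = (-2 - (4)·-4.5833) / (6) = 2.7222
Iteration 2:
  x_1 = (-11 - (-1.4)·2.7222) / (2.4) = -2.9954
  x_2 = (-2 - (4)·-2.9954) / (6) = 1.6636
Iteration 3:
  x_1 = (-11 - (-1.4)·1.6636) / (2.4) = -3.6129
  x_2 = (-2 - (4)·-3.6129) / (6) = 2.0753
Residual b − A·x = (0.5764, -0.0002)

-0.0002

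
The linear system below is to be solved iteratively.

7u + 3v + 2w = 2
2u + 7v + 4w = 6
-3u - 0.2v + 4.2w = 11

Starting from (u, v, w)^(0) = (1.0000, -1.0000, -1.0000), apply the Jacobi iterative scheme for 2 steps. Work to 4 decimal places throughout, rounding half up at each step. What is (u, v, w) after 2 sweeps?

(-1.1429, -1.3061, 3.3878)

Iteration 1:
  u = (2 - (3)·-1.0000 - (2)·-1.0000) / (7) = 1.0000
  v = (6 - (2)·1.0000 - (4)·-1.0000) / (7) = 1.1429
  w = (11 - (-3)·1.0000 - (-0.2)·-1.0000) / (4.2) = 3.2857
Iteration 2:
  u = (2 - (3)·1.1429 - (2)·3.2857) / (7) = -1.1429
  v = (6 - (2)·1.0000 - (4)·3.2857) / (7) = -1.3061
  w = (11 - (-3)·1.0000 - (-0.2)·1.1429) / (4.2) = 3.3878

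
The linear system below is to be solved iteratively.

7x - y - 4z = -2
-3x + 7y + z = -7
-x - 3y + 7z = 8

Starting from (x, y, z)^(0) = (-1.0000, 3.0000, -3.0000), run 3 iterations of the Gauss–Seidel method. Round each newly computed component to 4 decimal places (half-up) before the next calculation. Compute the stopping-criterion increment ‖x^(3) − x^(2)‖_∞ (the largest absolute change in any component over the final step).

Iteration 1:
  x = (-2 - (-1)·3.0000 - (-4)·-3.0000) / (7) = -1.5714
  y = (-7 - (-3)·-1.5714 - (1)·-3.0000) / (7) = -1.2449
  z = (8 - (-1)·-1.5714 - (-3)·-1.2449) / (7) = 0.3848
Iteration 2:
  x = (-2 - (-1)·-1.2449 - (-4)·0.3848) / (7) = -0.2437
  y = (-7 - (-3)·-0.2437 - (1)·0.3848) / (7) = -1.1594
  z = (8 - (-1)·-0.2437 - (-3)·-1.1594) / (7) = 0.6112
Iteration 3:
  x = (-2 - (-1)·-1.1594 - (-4)·0.6112) / (7) = -0.1021
  y = (-7 - (-3)·-0.1021 - (1)·0.6112) / (7) = -1.1311
  z = (8 - (-1)·-0.1021 - (-3)·-1.1311) / (7) = 0.6435
Change: (0.1416, 0.0283, 0.0323) → max |·| = 0.1416

0.1416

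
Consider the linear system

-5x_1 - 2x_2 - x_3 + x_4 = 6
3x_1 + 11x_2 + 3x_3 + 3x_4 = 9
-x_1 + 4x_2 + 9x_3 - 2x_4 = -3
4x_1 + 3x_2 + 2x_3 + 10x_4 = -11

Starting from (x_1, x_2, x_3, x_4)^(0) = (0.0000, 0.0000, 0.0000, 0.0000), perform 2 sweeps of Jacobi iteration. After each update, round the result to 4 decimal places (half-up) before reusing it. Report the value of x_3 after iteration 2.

-1.0748

Iteration 1:
  x_1 = (6 - (-2)·0.0000 - (-1)·0.0000 - (1)·0.0000) / (-5) = -1.2000
  x_2 = (9 - (3)·0.0000 - (3)·0.0000 - (3)·0.0000) / (11) = 0.8182
  x_3 = (-3 - (-1)·0.0000 - (4)·0.0000 - (-2)·0.0000) / (9) = -0.3333
  x_4 = (-11 - (4)·0.0000 - (3)·0.0000 - (2)·0.0000) / (10) = -1.1000
Iteration 2:
  x_1 = (6 - (-2)·0.8182 - (-1)·-0.3333 - (1)·-1.1000) / (-5) = -1.6806
  x_2 = (9 - (3)·-1.2000 - (3)·-0.3333 - (3)·-1.1000) / (11) = 1.5364
  x_3 = (-3 - (-1)·-1.2000 - (4)·0.8182 - (-2)·-1.1000) / (9) = -1.0748
  x_4 = (-11 - (4)·-1.2000 - (3)·0.8182 - (2)·-0.3333) / (10) = -0.7988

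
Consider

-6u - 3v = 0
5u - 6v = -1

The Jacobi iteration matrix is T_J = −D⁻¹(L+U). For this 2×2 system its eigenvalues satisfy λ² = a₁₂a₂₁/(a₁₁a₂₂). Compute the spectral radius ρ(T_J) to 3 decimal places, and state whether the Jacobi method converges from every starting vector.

a₁₂a₂₁/(a₁₁a₂₂) = (-3)·(5) / ((-6)·(-6)) = -0.416667
ρ = √|-0.416667| = √0.416667 = 0.645
ρ < 1, so Jacobi converges

0.645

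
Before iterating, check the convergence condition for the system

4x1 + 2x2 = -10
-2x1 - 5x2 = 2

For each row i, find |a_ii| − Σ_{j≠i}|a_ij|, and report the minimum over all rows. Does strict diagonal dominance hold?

row 1: |4| − (2) = 2
row 2: |-5| − (2) = 3
minimum over rows = 2 → strictly diagonally dominant (convergence guaranteed)

2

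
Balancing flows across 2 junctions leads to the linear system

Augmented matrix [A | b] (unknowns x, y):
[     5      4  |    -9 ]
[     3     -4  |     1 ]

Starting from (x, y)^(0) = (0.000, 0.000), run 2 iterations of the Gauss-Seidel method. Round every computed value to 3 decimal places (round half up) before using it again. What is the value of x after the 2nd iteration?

Iteration 1:
  x = (-9 - (4)·0.000) / (5) = -1.800
  y = (1 - (3)·-1.800) / (-4) = -1.600
Iteration 2:
  x = (-9 - (4)·-1.600) / (5) = -0.520
  y = (1 - (3)·-0.520) / (-4) = -0.640

-0.520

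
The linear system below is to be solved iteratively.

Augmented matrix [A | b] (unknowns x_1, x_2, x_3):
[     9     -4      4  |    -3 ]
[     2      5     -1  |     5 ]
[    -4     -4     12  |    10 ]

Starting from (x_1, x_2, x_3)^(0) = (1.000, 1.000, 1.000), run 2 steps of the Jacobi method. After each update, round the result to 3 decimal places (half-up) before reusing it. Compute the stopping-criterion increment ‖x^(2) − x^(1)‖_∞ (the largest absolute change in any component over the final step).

Iteration 1:
  x_1 = (-3 - (-4)·1.000 - (4)·1.000) / (9) = -0.333
  x_2 = (5 - (2)·1.000 - (-1)·1.000) / (5) = 0.800
  x_3 = (10 - (-4)·1.000 - (-4)·1.000) / (12) = 1.500
Iteration 2:
  x_1 = (-3 - (-4)·0.800 - (4)·1.500) / (9) = -0.644
  x_2 = (5 - (2)·-0.333 - (-1)·1.500) / (5) = 1.433
  x_3 = (10 - (-4)·-0.333 - (-4)·0.800) / (12) = 0.989
Change: (-0.311, 0.633, -0.511) → max |·| = 0.633

0.633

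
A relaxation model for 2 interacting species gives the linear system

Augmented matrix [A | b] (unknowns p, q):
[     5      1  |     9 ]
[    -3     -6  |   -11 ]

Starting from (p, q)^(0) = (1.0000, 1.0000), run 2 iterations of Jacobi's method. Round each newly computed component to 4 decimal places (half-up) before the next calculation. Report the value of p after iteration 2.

1.5333

Iteration 1:
  p = (9 - (1)·1.0000) / (5) = 1.6000
  q = (-11 - (-3)·1.0000) / (-6) = 1.3333
Iteration 2:
  p = (9 - (1)·1.3333) / (5) = 1.5333
  q = (-11 - (-3)·1.6000) / (-6) = 1.0333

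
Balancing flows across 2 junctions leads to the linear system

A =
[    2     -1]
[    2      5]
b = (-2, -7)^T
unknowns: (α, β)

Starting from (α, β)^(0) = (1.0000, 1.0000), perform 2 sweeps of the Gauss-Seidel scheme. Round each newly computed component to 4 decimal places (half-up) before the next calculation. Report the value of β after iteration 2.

-0.7600

Iteration 1:
  α = (-2 - (-1)·1.0000) / (2) = -0.5000
  β = (-7 - (2)·-0.5000) / (5) = -1.2000
Iteration 2:
  α = (-2 - (-1)·-1.2000) / (2) = -1.6000
  β = (-7 - (2)·-1.6000) / (5) = -0.7600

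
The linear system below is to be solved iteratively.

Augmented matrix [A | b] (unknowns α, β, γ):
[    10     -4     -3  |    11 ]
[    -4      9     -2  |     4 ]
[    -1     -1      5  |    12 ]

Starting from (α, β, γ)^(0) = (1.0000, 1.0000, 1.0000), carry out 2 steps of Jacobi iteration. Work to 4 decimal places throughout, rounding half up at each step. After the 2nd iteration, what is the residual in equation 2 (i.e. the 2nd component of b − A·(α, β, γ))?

2.7017

Iteration 1:
  α = (11 - (-4)·1.0000 - (-3)·1.0000) / (10) = 1.8000
  β = (4 - (-4)·1.0000 - (-2)·1.0000) / (9) = 1.1111
  γ = (12 - (-1)·1.0000 - (-1)·1.0000) / (5) = 2.8000
Iteration 2:
  α = (11 - (-4)·1.1111 - (-3)·2.8000) / (10) = 2.3844
  β = (4 - (-4)·1.8000 - (-2)·2.8000) / (9) = 1.8667
  γ = (12 - (-1)·1.8000 - (-1)·1.1111) / (5) = 2.9822
Residual b − A·x = (3.5694, 2.7017, 1.3401)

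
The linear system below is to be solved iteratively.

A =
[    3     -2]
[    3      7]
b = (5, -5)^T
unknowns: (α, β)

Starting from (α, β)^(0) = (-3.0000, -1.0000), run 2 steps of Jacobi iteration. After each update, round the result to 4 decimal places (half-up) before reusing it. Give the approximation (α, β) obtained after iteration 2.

(2.0476, -1.1429)

Iteration 1:
  α = (5 - (-2)·-1.0000) / (3) = 1.0000
  β = (-5 - (3)·-3.0000) / (7) = 0.5714
Iteration 2:
  α = (5 - (-2)·0.5714) / (3) = 2.0476
  β = (-5 - (3)·1.0000) / (7) = -1.1429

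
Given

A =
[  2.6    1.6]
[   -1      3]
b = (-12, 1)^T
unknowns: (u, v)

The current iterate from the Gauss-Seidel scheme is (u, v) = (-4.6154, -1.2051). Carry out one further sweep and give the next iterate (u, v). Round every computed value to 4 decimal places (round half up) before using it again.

One sweep:
  u = (-12 - (1.6)·-1.2051) / (2.6) = -3.8738
  v = (1 - (-1)·-3.8738) / (3) = -0.9579

(-3.8738, -0.9579)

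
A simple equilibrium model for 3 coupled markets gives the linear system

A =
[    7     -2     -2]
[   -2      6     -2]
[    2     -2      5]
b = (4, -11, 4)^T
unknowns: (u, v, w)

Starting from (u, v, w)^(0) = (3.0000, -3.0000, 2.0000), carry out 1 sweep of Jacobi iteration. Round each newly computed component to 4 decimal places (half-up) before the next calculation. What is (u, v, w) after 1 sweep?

Iteration 1:
  u = (4 - (-2)·-3.0000 - (-2)·2.0000) / (7) = 0.2857
  v = (-11 - (-2)·3.0000 - (-2)·2.0000) / (6) = -0.1667
  w = (4 - (2)·3.0000 - (-2)·-3.0000) / (5) = -1.6000

(0.2857, -0.1667, -1.6000)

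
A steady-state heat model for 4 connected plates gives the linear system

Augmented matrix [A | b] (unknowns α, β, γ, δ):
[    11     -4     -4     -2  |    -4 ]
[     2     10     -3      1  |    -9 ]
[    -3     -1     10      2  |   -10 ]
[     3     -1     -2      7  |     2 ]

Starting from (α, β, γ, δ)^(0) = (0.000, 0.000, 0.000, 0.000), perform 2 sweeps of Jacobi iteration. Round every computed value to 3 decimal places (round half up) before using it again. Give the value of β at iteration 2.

-1.156

Iteration 1:
  α = (-4 - (-4)·0.000 - (-4)·0.000 - (-2)·0.000) / (11) = -0.364
  β = (-9 - (2)·0.000 - (-3)·0.000 - (1)·0.000) / (10) = -0.900
  γ = (-10 - (-3)·0.000 - (-1)·0.000 - (2)·0.000) / (10) = -1.000
  δ = (2 - (3)·0.000 - (-1)·0.000 - (-2)·0.000) / (7) = 0.286
Iteration 2:
  α = (-4 - (-4)·-0.900 - (-4)·-1.000 - (-2)·0.286) / (11) = -1.003
  β = (-9 - (2)·-0.364 - (-3)·-1.000 - (1)·0.286) / (10) = -1.156
  γ = (-10 - (-3)·-0.364 - (-1)·-0.900 - (2)·0.286) / (10) = -1.256
  δ = (2 - (3)·-0.364 - (-1)·-0.900 - (-2)·-1.000) / (7) = 0.027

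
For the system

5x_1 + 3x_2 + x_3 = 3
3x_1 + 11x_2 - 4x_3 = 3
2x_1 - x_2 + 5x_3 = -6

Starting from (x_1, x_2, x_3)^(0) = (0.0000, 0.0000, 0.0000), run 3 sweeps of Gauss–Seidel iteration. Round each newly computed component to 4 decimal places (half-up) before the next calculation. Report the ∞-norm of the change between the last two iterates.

0.3856

Iteration 1:
  x_1 = (3 - (3)·0.0000 - (1)·0.0000) / (5) = 0.6000
  x_2 = (3 - (3)·0.6000 - (-4)·0.0000) / (11) = 0.1091
  x_3 = (-6 - (2)·0.6000 - (-1)·0.1091) / (5) = -1.4182
Iteration 2:
  x_1 = (3 - (3)·0.1091 - (1)·-1.4182) / (5) = 0.8182
  x_2 = (3 - (3)·0.8182 - (-4)·-1.4182) / (11) = -0.4661
  x_3 = (-6 - (2)·0.8182 - (-1)·-0.4661) / (5) = -1.6205
Iteration 3:
  x_1 = (3 - (3)·-0.4661 - (1)·-1.6205) / (5) = 1.2038
  x_2 = (3 - (3)·1.2038 - (-4)·-1.6205) / (11) = -0.6449
  x_3 = (-6 - (2)·1.2038 - (-1)·-0.6449) / (5) = -1.8105
Change: (0.3856, -0.1788, -0.1900) → max |·| = 0.3856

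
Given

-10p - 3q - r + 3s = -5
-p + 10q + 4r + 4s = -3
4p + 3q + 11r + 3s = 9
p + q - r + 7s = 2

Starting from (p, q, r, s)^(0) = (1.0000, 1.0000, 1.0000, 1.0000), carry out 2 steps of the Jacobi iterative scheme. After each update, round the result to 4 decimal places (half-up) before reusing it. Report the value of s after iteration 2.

0.3584

Iteration 1:
  p = (-5 - (-3)·1.0000 - (-1)·1.0000 - (3)·1.0000) / (-10) = 0.4000
  q = (-3 - (-1)·1.0000 - (4)·1.0000 - (4)·1.0000) / (10) = -1.0000
  r = (9 - (4)·1.0000 - (3)·1.0000 - (3)·1.0000) / (11) = -0.0909
  s = (2 - (1)·1.0000 - (1)·1.0000 - (-1)·1.0000) / (7) = 0.1429
Iteration 2:
  p = (-5 - (-3)·-1.0000 - (-1)·-0.0909 - (3)·0.1429) / (-10) = 0.8520
  q = (-3 - (-1)·0.4000 - (4)·-0.0909 - (4)·0.1429) / (10) = -0.2808
  r = (9 - (4)·0.4000 - (3)·-1.0000 - (3)·0.1429) / (11) = 0.9065
  s = (2 - (1)·0.4000 - (1)·-1.0000 - (-1)·-0.0909) / (7) = 0.3584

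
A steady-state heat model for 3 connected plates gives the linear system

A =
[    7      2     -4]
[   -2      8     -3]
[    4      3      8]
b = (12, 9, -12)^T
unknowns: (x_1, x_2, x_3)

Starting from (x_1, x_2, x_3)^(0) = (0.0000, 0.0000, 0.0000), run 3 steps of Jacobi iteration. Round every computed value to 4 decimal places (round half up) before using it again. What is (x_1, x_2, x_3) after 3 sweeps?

Iteration 1:
  x_1 = (12 - (2)·0.0000 - (-4)·0.0000) / (7) = 1.7143
  x_2 = (9 - (-2)·0.0000 - (-3)·0.0000) / (8) = 1.1250
  x_3 = (-12 - (4)·0.0000 - (3)·0.0000) / (8) = -1.5000
Iteration 2:
  x_1 = (12 - (2)·1.1250 - (-4)·-1.5000) / (7) = 0.5357
  x_2 = (9 - (-2)·1.7143 - (-3)·-1.5000) / (8) = 0.9911
  x_3 = (-12 - (4)·1.7143 - (3)·1.1250) / (8) = -2.7790
Iteration 3:
  x_1 = (12 - (2)·0.9911 - (-4)·-2.7790) / (7) = -0.1569
  x_2 = (9 - (-2)·0.5357 - (-3)·-2.7790) / (8) = 0.2168
  x_3 = (-12 - (4)·0.5357 - (3)·0.9911) / (8) = -2.1395

(-0.1569, 0.2168, -2.1395)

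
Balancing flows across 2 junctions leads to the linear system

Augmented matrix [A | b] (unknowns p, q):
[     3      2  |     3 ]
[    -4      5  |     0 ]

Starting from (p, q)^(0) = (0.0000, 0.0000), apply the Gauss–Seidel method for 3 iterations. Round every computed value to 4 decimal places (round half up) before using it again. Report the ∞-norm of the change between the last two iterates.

Iteration 1:
  p = (3 - (2)·0.0000) / (3) = 1.0000
  q = (0 - (-4)·1.0000) / (5) = 0.8000
Iteration 2:
  p = (3 - (2)·0.8000) / (3) = 0.4667
  q = (0 - (-4)·0.4667) / (5) = 0.3734
Iteration 3:
  p = (3 - (2)·0.3734) / (3) = 0.7511
  q = (0 - (-4)·0.7511) / (5) = 0.6009
Change: (0.2844, 0.2275) → max |·| = 0.2844

0.2844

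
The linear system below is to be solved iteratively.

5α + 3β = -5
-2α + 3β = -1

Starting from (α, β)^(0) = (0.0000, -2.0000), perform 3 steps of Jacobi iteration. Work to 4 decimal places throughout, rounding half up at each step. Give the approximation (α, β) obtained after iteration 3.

Iteration 1:
  α = (-5 - (3)·-2.0000) / (5) = 0.2000
  β = (-1 - (-2)·0.0000) / (3) = -0.3333
Iteration 2:
  α = (-5 - (3)·-0.3333) / (5) = -0.8000
  β = (-1 - (-2)·0.2000) / (3) = -0.2000
Iteration 3:
  α = (-5 - (3)·-0.2000) / (5) = -0.8800
  β = (-1 - (-2)·-0.8000) / (3) = -0.8667

(-0.8800, -0.8667)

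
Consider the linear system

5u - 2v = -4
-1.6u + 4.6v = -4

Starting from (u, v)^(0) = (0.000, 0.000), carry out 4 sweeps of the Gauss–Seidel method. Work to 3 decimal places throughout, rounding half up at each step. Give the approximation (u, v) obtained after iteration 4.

(-1.332, -1.333)

Iteration 1:
  u = (-4 - (-2)·0.000) / (5) = -0.800
  v = (-4 - (-1.6)·-0.800) / (4.6) = -1.148
Iteration 2:
  u = (-4 - (-2)·-1.148) / (5) = -1.259
  v = (-4 - (-1.6)·-1.259) / (4.6) = -1.307
Iteration 3:
  u = (-4 - (-2)·-1.307) / (5) = -1.323
  v = (-4 - (-1.6)·-1.323) / (4.6) = -1.330
Iteration 4:
  u = (-4 - (-2)·-1.330) / (5) = -1.332
  v = (-4 - (-1.6)·-1.332) / (4.6) = -1.333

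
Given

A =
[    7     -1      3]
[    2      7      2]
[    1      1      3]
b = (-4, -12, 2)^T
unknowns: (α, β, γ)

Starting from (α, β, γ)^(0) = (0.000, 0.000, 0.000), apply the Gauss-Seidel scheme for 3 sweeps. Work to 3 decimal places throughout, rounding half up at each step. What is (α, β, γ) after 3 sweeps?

Iteration 1:
  α = (-4 - (-1)·0.000 - (3)·0.000) / (7) = -0.571
  β = (-12 - (2)·-0.571 - (2)·0.000) / (7) = -1.551
  γ = (2 - (1)·-0.571 - (1)·-1.551) / (3) = 1.374
Iteration 2:
  α = (-4 - (-1)·-1.551 - (3)·1.374) / (7) = -1.382
  β = (-12 - (2)·-1.382 - (2)·1.374) / (7) = -1.712
  γ = (2 - (1)·-1.382 - (1)·-1.712) / (3) = 1.698
Iteration 3:
  α = (-4 - (-1)·-1.712 - (3)·1.698) / (7) = -1.544
  β = (-12 - (2)·-1.544 - (2)·1.698) / (7) = -1.758
  γ = (2 - (1)·-1.544 - (1)·-1.758) / (3) = 1.767

(-1.544, -1.758, 1.767)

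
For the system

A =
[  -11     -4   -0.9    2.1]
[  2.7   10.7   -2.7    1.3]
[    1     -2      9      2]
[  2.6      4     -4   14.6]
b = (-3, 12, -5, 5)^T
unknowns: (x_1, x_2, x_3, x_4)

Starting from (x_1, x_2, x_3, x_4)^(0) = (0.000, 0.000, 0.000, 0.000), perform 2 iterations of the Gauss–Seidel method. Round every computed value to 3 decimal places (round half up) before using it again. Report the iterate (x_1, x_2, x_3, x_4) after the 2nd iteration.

(-0.099, 1.069, -0.287, -0.011)

Iteration 1:
  x_1 = (-3 - (-4)·0.000 - (-0.9)·0.000 - (2.1)·0.000) / (-11) = 0.273
  x_2 = (12 - (2.7)·0.273 - (-2.7)·0.000 - (1.3)·0.000) / (10.7) = 1.053
  x_3 = (-5 - (1)·0.273 - (-2)·1.053 - (2)·0.000) / (9) = -0.352
  x_4 = (5 - (2.6)·0.273 - (4)·1.053 - (-4)·-0.352) / (14.6) = -0.091
Iteration 2:
  x_1 = (-3 - (-4)·1.053 - (-0.9)·-0.352 - (2.1)·-0.091) / (-11) = -0.099
  x_2 = (12 - (2.7)·-0.099 - (-2.7)·-0.352 - (1.3)·-0.091) / (10.7) = 1.069
  x_3 = (-5 - (1)·-0.099 - (-2)·1.069 - (2)·-0.091) / (9) = -0.287
  x_4 = (5 - (2.6)·-0.099 - (4)·1.069 - (-4)·-0.287) / (14.6) = -0.011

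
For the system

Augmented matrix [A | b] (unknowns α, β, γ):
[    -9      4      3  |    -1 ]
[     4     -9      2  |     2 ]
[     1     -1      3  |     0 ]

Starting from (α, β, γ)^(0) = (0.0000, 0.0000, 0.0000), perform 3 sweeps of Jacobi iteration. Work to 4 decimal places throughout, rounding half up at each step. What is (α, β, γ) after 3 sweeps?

(-0.0027, -0.2414, -0.0617)

Iteration 1:
  α = (-1 - (4)·0.0000 - (3)·0.0000) / (-9) = 0.1111
  β = (2 - (4)·0.0000 - (2)·0.0000) / (-9) = -0.2222
  γ = (0 - (1)·0.0000 - (-1)·0.0000) / (3) = 0.0000
Iteration 2:
  α = (-1 - (4)·-0.2222 - (3)·0.0000) / (-9) = 0.0124
  β = (2 - (4)·0.1111 - (2)·0.0000) / (-9) = -0.1728
  γ = (0 - (1)·0.1111 - (-1)·-0.2222) / (3) = -0.1111
Iteration 3:
  α = (-1 - (4)·-0.1728 - (3)·-0.1111) / (-9) = -0.0027
  β = (2 - (4)·0.0124 - (2)·-0.1111) / (-9) = -0.2414
  γ = (0 - (1)·0.0124 - (-1)·-0.1728) / (3) = -0.0617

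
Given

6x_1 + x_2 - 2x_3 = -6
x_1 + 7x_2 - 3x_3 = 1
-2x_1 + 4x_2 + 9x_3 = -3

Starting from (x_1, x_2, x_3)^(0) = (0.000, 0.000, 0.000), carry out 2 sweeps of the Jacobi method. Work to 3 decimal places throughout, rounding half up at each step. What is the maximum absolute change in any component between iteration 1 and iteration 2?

0.286

Iteration 1:
  x_1 = (-6 - (1)·0.000 - (-2)·0.000) / (6) = -1.000
  x_2 = (1 - (1)·0.000 - (-3)·0.000) / (7) = 0.143
  x_3 = (-3 - (-2)·0.000 - (4)·0.000) / (9) = -0.333
Iteration 2:
  x_1 = (-6 - (1)·0.143 - (-2)·-0.333) / (6) = -1.135
  x_2 = (1 - (1)·-1.000 - (-3)·-0.333) / (7) = 0.143
  x_3 = (-3 - (-2)·-1.000 - (4)·0.143) / (9) = -0.619
Change: (-0.135, 0.000, -0.286) → max |·| = 0.286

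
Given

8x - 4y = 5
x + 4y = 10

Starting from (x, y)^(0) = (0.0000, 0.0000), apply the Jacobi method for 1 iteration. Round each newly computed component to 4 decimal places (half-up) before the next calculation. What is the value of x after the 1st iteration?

Iteration 1:
  x = (5 - (-4)·0.0000) / (8) = 0.6250
  y = (10 - (1)·0.0000) / (4) = 2.5000

0.6250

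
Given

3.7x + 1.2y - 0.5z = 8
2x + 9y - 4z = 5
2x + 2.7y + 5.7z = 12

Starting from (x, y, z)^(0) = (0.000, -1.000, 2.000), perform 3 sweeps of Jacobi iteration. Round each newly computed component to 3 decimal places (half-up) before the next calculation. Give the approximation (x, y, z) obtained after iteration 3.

Iteration 1:
  x = (8 - (1.2)·-1.000 - (-0.5)·2.000) / (3.7) = 2.757
  y = (5 - (2)·0.000 - (-4)·2.000) / (9) = 1.444
  z = (12 - (2)·0.000 - (2.7)·-1.000) / (5.7) = 2.579
Iteration 2:
  x = (8 - (1.2)·1.444 - (-0.5)·2.579) / (3.7) = 2.042
  y = (5 - (2)·2.757 - (-4)·2.579) / (9) = 1.089
  z = (12 - (2)·2.757 - (2.7)·1.444) / (5.7) = 0.454
Iteration 3:
  x = (8 - (1.2)·1.089 - (-0.5)·0.454) / (3.7) = 1.870
  y = (5 - (2)·2.042 - (-4)·0.454) / (9) = 0.304
  z = (12 - (2)·2.042 - (2.7)·1.089) / (5.7) = 0.873

(1.870, 0.304, 0.873)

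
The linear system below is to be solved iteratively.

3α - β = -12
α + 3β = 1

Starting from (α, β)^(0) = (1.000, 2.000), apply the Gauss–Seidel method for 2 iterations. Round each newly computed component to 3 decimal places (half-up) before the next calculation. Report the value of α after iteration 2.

Iteration 1:
  α = (-12 - (-1)·2.000) / (3) = -3.333
  β = (1 - (1)·-3.333) / (3) = 1.444
Iteration 2:
  α = (-12 - (-1)·1.444) / (3) = -3.519
  β = (1 - (1)·-3.519) / (3) = 1.506

-3.519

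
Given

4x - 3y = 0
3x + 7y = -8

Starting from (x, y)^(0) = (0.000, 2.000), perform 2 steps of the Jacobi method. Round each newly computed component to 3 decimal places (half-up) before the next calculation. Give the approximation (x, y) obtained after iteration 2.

(-0.857, -1.786)

Iteration 1:
  x = (0 - (-3)·2.000) / (4) = 1.500
  y = (-8 - (3)·0.000) / (7) = -1.143
Iteration 2:
  x = (0 - (-3)·-1.143) / (4) = -0.857
  y = (-8 - (3)·1.500) / (7) = -1.786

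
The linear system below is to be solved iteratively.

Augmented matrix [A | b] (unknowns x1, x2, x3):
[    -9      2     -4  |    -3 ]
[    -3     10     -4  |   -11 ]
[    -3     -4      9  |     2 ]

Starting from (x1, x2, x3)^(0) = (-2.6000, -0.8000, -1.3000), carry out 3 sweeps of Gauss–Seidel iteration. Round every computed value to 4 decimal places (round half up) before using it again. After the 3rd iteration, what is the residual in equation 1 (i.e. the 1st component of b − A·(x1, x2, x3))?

Iteration 1:
  x1 = (-3 - (2)·-0.8000 - (-4)·-1.3000) / (-9) = 0.7333
  x2 = (-11 - (-3)·0.7333 - (-4)·-1.3000) / (10) = -1.4000
  x3 = (2 - (-3)·0.7333 - (-4)·-1.4000) / (9) = -0.1556
Iteration 2:
  x1 = (-3 - (2)·-1.4000 - (-4)·-0.1556) / (-9) = 0.0914
  x2 = (-11 - (-3)·0.0914 - (-4)·-0.1556) / (10) = -1.1348
  x3 = (2 - (-3)·0.0914 - (-4)·-1.1348) / (9) = -0.2517
Iteration 3:
  x1 = (-3 - (2)·-1.1348 - (-4)·-0.2517) / (-9) = 0.1930
  x2 = (-11 - (-3)·0.1930 - (-4)·-0.2517) / (10) = -1.1428
  x3 = (2 - (-3)·0.1930 - (-4)·-1.1428) / (9) = -0.2214
Residual b − A·x = (0.1370, 0.1214, 0.0004)

0.1370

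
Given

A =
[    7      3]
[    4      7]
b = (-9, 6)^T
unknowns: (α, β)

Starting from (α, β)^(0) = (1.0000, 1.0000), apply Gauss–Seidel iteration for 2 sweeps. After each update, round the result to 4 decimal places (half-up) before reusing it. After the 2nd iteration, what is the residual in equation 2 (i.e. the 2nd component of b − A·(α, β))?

Iteration 1:
  α = (-9 - (3)·1.0000) / (7) = -1.7143
  β = (6 - (4)·-1.7143) / (7) = 1.8367
Iteration 2:
  α = (-9 - (3)·1.8367) / (7) = -2.0729
  β = (6 - (4)·-2.0729) / (7) = 2.0417
Residual b − A·x = (-0.6148, -0.0003)

-0.0003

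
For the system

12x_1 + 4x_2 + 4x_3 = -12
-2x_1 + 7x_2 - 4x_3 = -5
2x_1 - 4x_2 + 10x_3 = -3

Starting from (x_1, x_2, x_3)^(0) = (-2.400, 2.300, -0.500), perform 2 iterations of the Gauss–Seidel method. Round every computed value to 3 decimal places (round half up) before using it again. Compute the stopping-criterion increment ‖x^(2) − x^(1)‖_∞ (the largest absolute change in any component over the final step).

Iteration 1:
  x_1 = (-12 - (4)·2.300 - (4)·-0.500) / (12) = -1.600
  x_2 = (-5 - (-2)·-1.600 - (-4)·-0.500) / (7) = -1.457
  x_3 = (-3 - (2)·-1.600 - (-4)·-1.457) / (10) = -0.563
Iteration 2:
  x_1 = (-12 - (4)·-1.457 - (4)·-0.563) / (12) = -0.327
  x_2 = (-5 - (-2)·-0.327 - (-4)·-0.563) / (7) = -1.129
  x_3 = (-3 - (2)·-0.327 - (-4)·-1.129) / (10) = -0.686
Change: (1.273, 0.328, -0.123) → max |·| = 1.273

1.273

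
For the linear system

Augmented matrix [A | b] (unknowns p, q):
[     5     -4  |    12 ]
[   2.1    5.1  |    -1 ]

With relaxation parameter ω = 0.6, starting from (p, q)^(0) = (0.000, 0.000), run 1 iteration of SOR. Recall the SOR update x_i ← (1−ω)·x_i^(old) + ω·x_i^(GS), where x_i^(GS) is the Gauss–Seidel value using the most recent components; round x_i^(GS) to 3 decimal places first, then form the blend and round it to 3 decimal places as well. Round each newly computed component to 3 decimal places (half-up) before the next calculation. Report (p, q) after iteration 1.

Iteration 1:
  p: GS value = (12 - (-4)·0.000) / (5) = 2.400;  p ← (1−ω)·0.000 + ω·2.400 = 1.440
  q: GS value = (-1 - (2.1)·1.440) / (5.1) = -0.789;  q ← (1−ω)·0.000 + ω·-0.789 = -0.473

(1.440, -0.473)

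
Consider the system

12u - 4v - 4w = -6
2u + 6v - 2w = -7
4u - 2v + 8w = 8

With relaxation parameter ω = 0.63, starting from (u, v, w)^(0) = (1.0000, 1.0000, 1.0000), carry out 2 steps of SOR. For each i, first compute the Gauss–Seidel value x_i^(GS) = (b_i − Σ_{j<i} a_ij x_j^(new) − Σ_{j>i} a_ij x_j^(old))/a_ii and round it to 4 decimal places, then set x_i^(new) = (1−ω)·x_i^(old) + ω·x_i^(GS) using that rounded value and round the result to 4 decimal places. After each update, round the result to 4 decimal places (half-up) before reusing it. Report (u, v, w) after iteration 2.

Iteration 1:
  u: GS value = (-6 - (-4)·1.0000 - (-4)·1.0000) / (12) = 0.1667;  u ← (1−ω)·1.0000 + ω·0.1667 = 0.4750
  v: GS value = (-7 - (2)·0.4750 - (-2)·1.0000) / (6) = -0.9917;  v ← (1−ω)·1.0000 + ω·-0.9917 = -0.2548
  w: GS value = (8 - (4)·0.4750 - (-2)·-0.2548) / (8) = 0.6988;  w ← (1−ω)·1.0000 + ω·0.6988 = 0.8102
Iteration 2:
  u: GS value = (-6 - (-4)·-0.2548 - (-4)·0.8102) / (12) = -0.3149;  u ← (1−ω)·0.4750 + ω·-0.3149 = -0.0226
  v: GS value = (-7 - (2)·-0.0226 - (-2)·0.8102) / (6) = -0.8891;  v ← (1−ω)·-0.2548 + ω·-0.8891 = -0.6544
  w: GS value = (8 - (4)·-0.0226 - (-2)·-0.6544) / (8) = 0.8477;  w ← (1−ω)·0.8102 + ω·0.8477 = 0.8338

(-0.0226, -0.6544, 0.8338)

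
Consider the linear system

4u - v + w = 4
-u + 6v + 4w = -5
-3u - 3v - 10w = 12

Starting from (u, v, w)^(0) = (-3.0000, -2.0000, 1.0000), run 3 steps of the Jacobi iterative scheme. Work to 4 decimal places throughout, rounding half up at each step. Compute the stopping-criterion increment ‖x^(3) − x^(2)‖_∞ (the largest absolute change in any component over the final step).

Iteration 1:
  u = (4 - (-1)·-2.0000 - (1)·1.0000) / (4) = 0.2500
  v = (-5 - (-1)·-3.0000 - (4)·1.0000) / (6) = -2.0000
  w = (12 - (-3)·-3.0000 - (-3)·-2.0000) / (-10) = 0.3000
Iteration 2:
  u = (4 - (-1)·-2.0000 - (1)·0.3000) / (4) = 0.4250
  v = (-5 - (-1)·0.2500 - (4)·0.3000) / (6) = -0.9917
  w = (12 - (-3)·0.2500 - (-3)·-2.0000) / (-10) = -0.6750
Iteration 3:
  u = (4 - (-1)·-0.9917 - (1)·-0.6750) / (4) = 0.9208
  v = (-5 - (-1)·0.4250 - (4)·-0.6750) / (6) = -0.3125
  w = (12 - (-3)·0.4250 - (-3)·-0.9917) / (-10) = -1.0300
Change: (0.4958, 0.6792, -0.3550) → max |·| = 0.6792

0.6792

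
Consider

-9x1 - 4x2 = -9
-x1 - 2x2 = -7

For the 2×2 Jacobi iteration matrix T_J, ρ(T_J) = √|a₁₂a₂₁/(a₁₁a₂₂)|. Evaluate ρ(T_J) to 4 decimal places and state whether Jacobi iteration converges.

0.4714

a₁₂a₂₁/(a₁₁a₂₂) = (-4)·(-1) / ((-9)·(-2)) = 0.222222
ρ = √|0.222222| = √0.222222 = 0.4714
ρ < 1, so Jacobi converges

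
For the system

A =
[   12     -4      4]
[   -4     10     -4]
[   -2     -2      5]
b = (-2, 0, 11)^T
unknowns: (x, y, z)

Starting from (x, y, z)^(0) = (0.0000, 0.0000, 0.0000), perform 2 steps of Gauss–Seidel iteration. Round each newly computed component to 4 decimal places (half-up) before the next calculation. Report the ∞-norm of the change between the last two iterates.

Iteration 1:
  x = (-2 - (-4)·0.0000 - (4)·0.0000) / (12) = -0.1667
  y = (0 - (-4)·-0.1667 - (-4)·0.0000) / (10) = -0.0667
  z = (11 - (-2)·-0.1667 - (-2)·-0.0667) / (5) = 2.1066
Iteration 2:
  x = (-2 - (-4)·-0.0667 - (4)·2.1066) / (12) = -0.8911
  y = (0 - (-4)·-0.8911 - (-4)·2.1066) / (10) = 0.4862
  z = (11 - (-2)·-0.8911 - (-2)·0.4862) / (5) = 2.0380
Change: (-0.7244, 0.5529, -0.0686) → max |·| = 0.7244

0.7244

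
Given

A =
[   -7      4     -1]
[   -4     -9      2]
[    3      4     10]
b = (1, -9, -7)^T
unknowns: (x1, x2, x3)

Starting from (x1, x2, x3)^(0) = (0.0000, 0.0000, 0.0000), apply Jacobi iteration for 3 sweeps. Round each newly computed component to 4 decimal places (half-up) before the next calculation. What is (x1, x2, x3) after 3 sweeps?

Iteration 1:
  x1 = (1 - (4)·0.0000 - (-1)·0.0000) / (-7) = -0.1429
  x2 = (-9 - (-4)·0.0000 - (2)·0.0000) / (-9) = 1.0000
  x3 = (-7 - (3)·0.0000 - (4)·0.0000) / (10) = -0.7000
Iteration 2:
  x1 = (1 - (4)·1.0000 - (-1)·-0.7000) / (-7) = 0.5286
  x2 = (-9 - (-4)·-0.1429 - (2)·-0.7000) / (-9) = 0.9080
  x3 = (-7 - (3)·-0.1429 - (4)·1.0000) / (10) = -1.0571
Iteration 3:
  x1 = (1 - (4)·0.9080 - (-1)·-1.0571) / (-7) = 0.5270
  x2 = (-9 - (-4)·0.5286 - (2)·-1.0571) / (-9) = 0.5302
  x3 = (-7 - (3)·0.5286 - (4)·0.9080) / (10) = -1.2218

(0.5270, 0.5302, -1.2218)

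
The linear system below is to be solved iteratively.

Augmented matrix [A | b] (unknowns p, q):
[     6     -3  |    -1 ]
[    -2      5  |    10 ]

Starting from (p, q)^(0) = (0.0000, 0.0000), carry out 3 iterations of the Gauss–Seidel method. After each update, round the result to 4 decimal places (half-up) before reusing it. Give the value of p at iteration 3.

0.9933

Iteration 1:
  p = (-1 - (-3)·0.0000) / (6) = -0.1667
  q = (10 - (-2)·-0.1667) / (5) = 1.9333
Iteration 2:
  p = (-1 - (-3)·1.9333) / (6) = 0.8000
  q = (10 - (-2)·0.8000) / (5) = 2.3200
Iteration 3:
  p = (-1 - (-3)·2.3200) / (6) = 0.9933
  q = (10 - (-2)·0.9933) / (5) = 2.3973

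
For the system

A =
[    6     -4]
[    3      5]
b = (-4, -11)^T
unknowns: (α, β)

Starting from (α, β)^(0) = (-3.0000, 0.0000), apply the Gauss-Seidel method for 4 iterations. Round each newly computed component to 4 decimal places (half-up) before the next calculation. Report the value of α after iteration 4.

-1.5787

Iteration 1:
  α = (-4 - (-4)·0.0000) / (6) = -0.6667
  β = (-11 - (3)·-0.6667) / (5) = -1.8000
Iteration 2:
  α = (-4 - (-4)·-1.8000) / (6) = -1.8667
  β = (-11 - (3)·-1.8667) / (5) = -1.0800
Iteration 3:
  α = (-4 - (-4)·-1.0800) / (6) = -1.3867
  β = (-11 - (3)·-1.3867) / (5) = -1.3680
Iteration 4:
  α = (-4 - (-4)·-1.3680) / (6) = -1.5787
  β = (-11 - (3)·-1.5787) / (5) = -1.2528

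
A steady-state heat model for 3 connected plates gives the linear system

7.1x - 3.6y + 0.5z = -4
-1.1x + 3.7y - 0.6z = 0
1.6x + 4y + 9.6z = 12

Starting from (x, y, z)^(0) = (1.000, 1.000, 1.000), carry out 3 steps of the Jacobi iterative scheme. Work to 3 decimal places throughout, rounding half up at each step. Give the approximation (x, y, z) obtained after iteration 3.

Iteration 1:
  x = (-4 - (-3.6)·1.000 - (0.5)·1.000) / (7.1) = -0.127
  y = (0 - (-1.1)·1.000 - (-0.6)·1.000) / (3.7) = 0.459
  z = (12 - (1.6)·1.000 - (4)·1.000) / (9.6) = 0.667
Iteration 2:
  x = (-4 - (-3.6)·0.459 - (0.5)·0.667) / (7.1) = -0.378
  y = (0 - (-1.1)·-0.127 - (-0.6)·0.667) / (3.7) = 0.070
  z = (12 - (1.6)·-0.127 - (4)·0.459) / (9.6) = 1.080
Iteration 3:
  x = (-4 - (-3.6)·0.070 - (0.5)·1.080) / (7.1) = -0.604
  y = (0 - (-1.1)·-0.378 - (-0.6)·1.080) / (3.7) = 0.063
  z = (12 - (1.6)·-0.378 - (4)·0.070) / (9.6) = 1.284

(-0.604, 0.063, 1.284)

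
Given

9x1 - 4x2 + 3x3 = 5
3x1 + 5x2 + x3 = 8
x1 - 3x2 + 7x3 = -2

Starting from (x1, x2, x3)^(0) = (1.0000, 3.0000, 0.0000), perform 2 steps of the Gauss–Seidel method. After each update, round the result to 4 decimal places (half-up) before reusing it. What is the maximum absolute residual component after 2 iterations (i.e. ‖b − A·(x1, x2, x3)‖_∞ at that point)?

Iteration 1:
  x1 = (5 - (-4)·3.0000 - (3)·0.0000) / (9) = 1.8889
  x2 = (8 - (3)·1.8889 - (1)·0.0000) / (5) = 0.4667
  x3 = (-2 - (1)·1.8889 - (-3)·0.4667) / (7) = -0.3555
Iteration 2:
  x1 = (5 - (-4)·0.4667 - (3)·-0.3555) / (9) = 0.8815
  x2 = (8 - (3)·0.8815 - (1)·-0.3555) / (5) = 1.1422
  x3 = (-2 - (1)·0.8815 - (-3)·1.1422) / (7) = 0.0779
Residual b − A·x = (1.4016, -0.4334, -0.0002); ∞-norm = 1.4016

1.4016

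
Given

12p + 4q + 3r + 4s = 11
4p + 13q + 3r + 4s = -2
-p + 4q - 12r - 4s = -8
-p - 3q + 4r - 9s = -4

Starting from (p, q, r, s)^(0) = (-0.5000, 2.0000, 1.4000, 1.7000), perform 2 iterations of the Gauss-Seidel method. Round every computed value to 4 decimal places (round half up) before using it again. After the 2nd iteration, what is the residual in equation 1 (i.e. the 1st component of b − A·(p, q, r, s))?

Iteration 1:
  p = (11 - (4)·2.0000 - (3)·1.4000 - (4)·1.7000) / (12) = -0.6667
  q = (-2 - (4)·-0.6667 - (3)·1.4000 - (4)·1.7000) / (13) = -0.7949
  r = (-8 - (-1)·-0.6667 - (4)·-0.7949 - (-4)·1.7000) / (-12) = -0.1094
  s = (-4 - (-1)·-0.6667 - (-3)·-0.7949 - (4)·-0.1094) / (-9) = 0.7349
Iteration 2:
  p = (11 - (4)·-0.7949 - (3)·-0.1094 - (4)·0.7349) / (12) = 0.9640
  q = (-2 - (4)·0.9640 - (3)·-0.1094 - (4)·0.7349) / (13) = -0.6513
  r = (-8 - (-1)·0.9640 - (4)·-0.6513 - (-4)·0.7349) / (-12) = 0.1243
  s = (-4 - (-1)·0.9640 - (-3)·-0.6513 - (4)·0.1243) / (-9) = 0.6097
Residual b − A·x = (-0.7745, -0.2008, -0.5004, 0.0002)

-0.7745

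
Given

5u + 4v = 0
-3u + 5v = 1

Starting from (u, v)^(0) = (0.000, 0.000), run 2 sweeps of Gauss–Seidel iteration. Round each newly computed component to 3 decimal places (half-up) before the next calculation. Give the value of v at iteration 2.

Iteration 1:
  u = (0 - (4)·0.000) / (5) = 0.000
  v = (1 - (-3)·0.000) / (5) = 0.200
Iteration 2:
  u = (0 - (4)·0.200) / (5) = -0.160
  v = (1 - (-3)·-0.160) / (5) = 0.104

0.104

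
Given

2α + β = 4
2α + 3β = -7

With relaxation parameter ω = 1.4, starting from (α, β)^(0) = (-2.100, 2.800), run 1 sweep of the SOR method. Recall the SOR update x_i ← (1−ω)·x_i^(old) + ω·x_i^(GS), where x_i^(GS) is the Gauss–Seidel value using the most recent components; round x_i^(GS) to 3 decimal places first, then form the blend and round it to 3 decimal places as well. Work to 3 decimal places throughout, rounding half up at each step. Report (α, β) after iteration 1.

(1.680, -5.954)

Iteration 1:
  α: GS value = (4 - (1)·2.800) / (2) = 0.600;  α ← (1−ω)·-2.100 + ω·0.600 = 1.680
  β: GS value = (-7 - (2)·1.680) / (3) = -3.453;  β ← (1−ω)·2.800 + ω·-3.453 = -5.954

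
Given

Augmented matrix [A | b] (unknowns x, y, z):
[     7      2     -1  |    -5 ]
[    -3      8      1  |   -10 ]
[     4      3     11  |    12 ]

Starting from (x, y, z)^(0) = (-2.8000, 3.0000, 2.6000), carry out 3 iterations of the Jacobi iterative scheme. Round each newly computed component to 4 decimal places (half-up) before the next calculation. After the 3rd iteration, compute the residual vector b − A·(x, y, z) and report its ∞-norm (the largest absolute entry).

Iteration 1:
  x = (-5 - (2)·3.0000 - (-1)·2.6000) / (7) = -1.2000
  y = (-10 - (-3)·-2.8000 - (1)·2.6000) / (8) = -2.6250
  z = (12 - (4)·-2.8000 - (3)·3.0000) / (11) = 1.2909
Iteration 2:
  x = (-5 - (2)·-2.6250 - (-1)·1.2909) / (7) = 0.2201
  y = (-10 - (-3)·-1.2000 - (1)·1.2909) / (8) = -1.8614
  z = (12 - (4)·-1.2000 - (3)·-2.6250) / (11) = 2.2432
Iteration 3:
  x = (-5 - (2)·-1.8614 - (-1)·2.2432) / (7) = 0.1380
  y = (-10 - (-3)·0.2201 - (1)·2.2432) / (8) = -1.4479
  z = (12 - (4)·0.2201 - (3)·-1.8614) / (11) = 1.5185
Residual b − A·x = (-1.5517, 0.4787, -0.9118); ∞-norm = 1.5517

1.5517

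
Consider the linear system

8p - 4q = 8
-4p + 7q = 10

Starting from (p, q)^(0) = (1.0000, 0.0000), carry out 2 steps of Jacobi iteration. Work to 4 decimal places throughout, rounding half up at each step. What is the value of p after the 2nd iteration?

2.0000

Iteration 1:
  p = (8 - (-4)·0.0000) / (8) = 1.0000
  q = (10 - (-4)·1.0000) / (7) = 2.0000
Iteration 2:
  p = (8 - (-4)·2.0000) / (8) = 2.0000
  q = (10 - (-4)·1.0000) / (7) = 2.0000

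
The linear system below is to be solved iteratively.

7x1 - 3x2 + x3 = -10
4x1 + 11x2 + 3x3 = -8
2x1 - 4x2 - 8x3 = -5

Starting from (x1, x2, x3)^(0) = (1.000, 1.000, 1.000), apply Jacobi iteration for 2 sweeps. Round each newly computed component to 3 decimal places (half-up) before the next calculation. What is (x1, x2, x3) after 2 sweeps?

(-2.067, -0.414, 1.021)

Iteration 1:
  x1 = (-10 - (-3)·1.000 - (1)·1.000) / (7) = -1.143
  x2 = (-8 - (4)·1.000 - (3)·1.000) / (11) = -1.364
  x3 = (-5 - (2)·1.000 - (-4)·1.000) / (-8) = 0.375
Iteration 2:
  x1 = (-10 - (-3)·-1.364 - (1)·0.375) / (7) = -2.067
  x2 = (-8 - (4)·-1.143 - (3)·0.375) / (11) = -0.414
  x3 = (-5 - (2)·-1.143 - (-4)·-1.364) / (-8) = 1.021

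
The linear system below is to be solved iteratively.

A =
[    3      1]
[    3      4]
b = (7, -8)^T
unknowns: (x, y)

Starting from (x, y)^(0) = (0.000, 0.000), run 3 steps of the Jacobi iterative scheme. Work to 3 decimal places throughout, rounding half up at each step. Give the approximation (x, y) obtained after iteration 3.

(3.583, -4.250)

Iteration 1:
  x = (7 - (1)·0.000) / (3) = 2.333
  y = (-8 - (3)·0.000) / (4) = -2.000
Iteration 2:
  x = (7 - (1)·-2.000) / (3) = 3.000
  y = (-8 - (3)·2.333) / (4) = -3.750
Iteration 3:
  x = (7 - (1)·-3.750) / (3) = 3.583
  y = (-8 - (3)·3.000) / (4) = -4.250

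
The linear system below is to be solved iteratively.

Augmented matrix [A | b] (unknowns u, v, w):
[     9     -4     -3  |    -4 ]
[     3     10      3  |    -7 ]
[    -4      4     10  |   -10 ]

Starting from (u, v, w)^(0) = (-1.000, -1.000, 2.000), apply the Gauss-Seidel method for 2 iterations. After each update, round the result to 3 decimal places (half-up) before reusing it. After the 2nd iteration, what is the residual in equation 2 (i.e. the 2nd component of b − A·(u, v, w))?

2.446

Iteration 1:
  u = (-4 - (-4)·-1.000 - (-3)·2.000) / (9) = -0.222
  v = (-7 - (3)·-0.222 - (3)·2.000) / (10) = -1.233
  w = (-10 - (-4)·-0.222 - (4)·-1.233) / (10) = -0.596
Iteration 2:
  u = (-4 - (-4)·-1.233 - (-3)·-0.596) / (9) = -1.191
  v = (-7 - (3)·-1.191 - (3)·-0.596) / (10) = -0.164
  w = (-10 - (-4)·-1.191 - (4)·-0.164) / (10) = -1.411
Residual b − A·x = (1.830, 2.446, 0.002)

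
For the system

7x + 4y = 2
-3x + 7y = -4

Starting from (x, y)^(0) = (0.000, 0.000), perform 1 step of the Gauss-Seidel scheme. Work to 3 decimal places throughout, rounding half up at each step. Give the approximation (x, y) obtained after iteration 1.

Iteration 1:
  x = (2 - (4)·0.000) / (7) = 0.286
  y = (-4 - (-3)·0.286) / (7) = -0.449

(0.286, -0.449)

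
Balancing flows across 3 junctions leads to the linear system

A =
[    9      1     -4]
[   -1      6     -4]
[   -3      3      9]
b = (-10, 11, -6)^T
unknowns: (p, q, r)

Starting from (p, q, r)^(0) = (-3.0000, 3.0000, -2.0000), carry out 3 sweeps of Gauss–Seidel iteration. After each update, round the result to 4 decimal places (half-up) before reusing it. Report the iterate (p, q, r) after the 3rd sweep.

Iteration 1:
  p = (-10 - (1)·3.0000 - (-4)·-2.0000) / (9) = -2.3333
  q = (11 - (-1)·-2.3333 - (-4)·-2.0000) / (6) = 0.1111
  r = (-6 - (-3)·-2.3333 - (3)·0.1111) / (9) = -1.4815
Iteration 2:
  p = (-10 - (1)·0.1111 - (-4)·-1.4815) / (9) = -1.7819
  q = (11 - (-1)·-1.7819 - (-4)·-1.4815) / (6) = 0.5487
  r = (-6 - (-3)·-1.7819 - (3)·0.5487) / (9) = -1.4435
Iteration 3:
  p = (-10 - (1)·0.5487 - (-4)·-1.4435) / (9) = -1.8136
  q = (11 - (-1)·-1.8136 - (-4)·-1.4435) / (6) = 0.5687
  r = (-6 - (-3)·-1.8136 - (3)·0.5687) / (9) = -1.4608

(-1.8136, 0.5687, -1.4608)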